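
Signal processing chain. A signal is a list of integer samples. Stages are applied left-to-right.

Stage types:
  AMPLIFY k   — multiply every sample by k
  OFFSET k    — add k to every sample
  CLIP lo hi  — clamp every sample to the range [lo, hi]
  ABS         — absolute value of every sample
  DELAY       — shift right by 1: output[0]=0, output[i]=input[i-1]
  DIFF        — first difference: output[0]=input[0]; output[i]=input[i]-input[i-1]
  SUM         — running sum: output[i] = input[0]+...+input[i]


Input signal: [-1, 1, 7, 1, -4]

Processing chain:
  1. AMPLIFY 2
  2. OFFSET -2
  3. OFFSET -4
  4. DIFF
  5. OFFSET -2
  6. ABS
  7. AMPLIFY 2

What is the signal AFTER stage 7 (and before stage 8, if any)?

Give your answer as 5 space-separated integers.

Input: [-1, 1, 7, 1, -4]
Stage 1 (AMPLIFY 2): -1*2=-2, 1*2=2, 7*2=14, 1*2=2, -4*2=-8 -> [-2, 2, 14, 2, -8]
Stage 2 (OFFSET -2): -2+-2=-4, 2+-2=0, 14+-2=12, 2+-2=0, -8+-2=-10 -> [-4, 0, 12, 0, -10]
Stage 3 (OFFSET -4): -4+-4=-8, 0+-4=-4, 12+-4=8, 0+-4=-4, -10+-4=-14 -> [-8, -4, 8, -4, -14]
Stage 4 (DIFF): s[0]=-8, -4--8=4, 8--4=12, -4-8=-12, -14--4=-10 -> [-8, 4, 12, -12, -10]
Stage 5 (OFFSET -2): -8+-2=-10, 4+-2=2, 12+-2=10, -12+-2=-14, -10+-2=-12 -> [-10, 2, 10, -14, -12]
Stage 6 (ABS): |-10|=10, |2|=2, |10|=10, |-14|=14, |-12|=12 -> [10, 2, 10, 14, 12]
Stage 7 (AMPLIFY 2): 10*2=20, 2*2=4, 10*2=20, 14*2=28, 12*2=24 -> [20, 4, 20, 28, 24]

Answer: 20 4 20 28 24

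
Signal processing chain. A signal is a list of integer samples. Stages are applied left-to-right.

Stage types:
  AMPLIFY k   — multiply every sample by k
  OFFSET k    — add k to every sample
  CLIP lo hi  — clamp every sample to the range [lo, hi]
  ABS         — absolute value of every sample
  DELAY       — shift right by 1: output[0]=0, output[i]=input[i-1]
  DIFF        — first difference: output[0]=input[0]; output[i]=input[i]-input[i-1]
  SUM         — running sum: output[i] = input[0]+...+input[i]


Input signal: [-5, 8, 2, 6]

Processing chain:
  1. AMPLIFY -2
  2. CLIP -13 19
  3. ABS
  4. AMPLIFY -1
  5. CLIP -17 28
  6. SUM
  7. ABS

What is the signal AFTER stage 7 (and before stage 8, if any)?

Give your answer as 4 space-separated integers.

Input: [-5, 8, 2, 6]
Stage 1 (AMPLIFY -2): -5*-2=10, 8*-2=-16, 2*-2=-4, 6*-2=-12 -> [10, -16, -4, -12]
Stage 2 (CLIP -13 19): clip(10,-13,19)=10, clip(-16,-13,19)=-13, clip(-4,-13,19)=-4, clip(-12,-13,19)=-12 -> [10, -13, -4, -12]
Stage 3 (ABS): |10|=10, |-13|=13, |-4|=4, |-12|=12 -> [10, 13, 4, 12]
Stage 4 (AMPLIFY -1): 10*-1=-10, 13*-1=-13, 4*-1=-4, 12*-1=-12 -> [-10, -13, -4, -12]
Stage 5 (CLIP -17 28): clip(-10,-17,28)=-10, clip(-13,-17,28)=-13, clip(-4,-17,28)=-4, clip(-12,-17,28)=-12 -> [-10, -13, -4, -12]
Stage 6 (SUM): sum[0..0]=-10, sum[0..1]=-23, sum[0..2]=-27, sum[0..3]=-39 -> [-10, -23, -27, -39]
Stage 7 (ABS): |-10|=10, |-23|=23, |-27|=27, |-39|=39 -> [10, 23, 27, 39]

Answer: 10 23 27 39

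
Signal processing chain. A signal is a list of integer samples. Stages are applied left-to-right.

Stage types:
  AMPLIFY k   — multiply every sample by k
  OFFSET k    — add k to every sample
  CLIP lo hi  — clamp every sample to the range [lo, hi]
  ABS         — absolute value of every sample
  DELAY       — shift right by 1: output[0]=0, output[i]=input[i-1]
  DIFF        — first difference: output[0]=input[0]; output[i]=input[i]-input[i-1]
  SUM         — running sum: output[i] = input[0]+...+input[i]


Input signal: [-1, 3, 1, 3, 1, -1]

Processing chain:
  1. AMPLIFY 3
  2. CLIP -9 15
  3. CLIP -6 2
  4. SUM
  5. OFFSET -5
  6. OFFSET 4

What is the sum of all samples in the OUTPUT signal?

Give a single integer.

Answer: 1

Derivation:
Input: [-1, 3, 1, 3, 1, -1]
Stage 1 (AMPLIFY 3): -1*3=-3, 3*3=9, 1*3=3, 3*3=9, 1*3=3, -1*3=-3 -> [-3, 9, 3, 9, 3, -3]
Stage 2 (CLIP -9 15): clip(-3,-9,15)=-3, clip(9,-9,15)=9, clip(3,-9,15)=3, clip(9,-9,15)=9, clip(3,-9,15)=3, clip(-3,-9,15)=-3 -> [-3, 9, 3, 9, 3, -3]
Stage 3 (CLIP -6 2): clip(-3,-6,2)=-3, clip(9,-6,2)=2, clip(3,-6,2)=2, clip(9,-6,2)=2, clip(3,-6,2)=2, clip(-3,-6,2)=-3 -> [-3, 2, 2, 2, 2, -3]
Stage 4 (SUM): sum[0..0]=-3, sum[0..1]=-1, sum[0..2]=1, sum[0..3]=3, sum[0..4]=5, sum[0..5]=2 -> [-3, -1, 1, 3, 5, 2]
Stage 5 (OFFSET -5): -3+-5=-8, -1+-5=-6, 1+-5=-4, 3+-5=-2, 5+-5=0, 2+-5=-3 -> [-8, -6, -4, -2, 0, -3]
Stage 6 (OFFSET 4): -8+4=-4, -6+4=-2, -4+4=0, -2+4=2, 0+4=4, -3+4=1 -> [-4, -2, 0, 2, 4, 1]
Output sum: 1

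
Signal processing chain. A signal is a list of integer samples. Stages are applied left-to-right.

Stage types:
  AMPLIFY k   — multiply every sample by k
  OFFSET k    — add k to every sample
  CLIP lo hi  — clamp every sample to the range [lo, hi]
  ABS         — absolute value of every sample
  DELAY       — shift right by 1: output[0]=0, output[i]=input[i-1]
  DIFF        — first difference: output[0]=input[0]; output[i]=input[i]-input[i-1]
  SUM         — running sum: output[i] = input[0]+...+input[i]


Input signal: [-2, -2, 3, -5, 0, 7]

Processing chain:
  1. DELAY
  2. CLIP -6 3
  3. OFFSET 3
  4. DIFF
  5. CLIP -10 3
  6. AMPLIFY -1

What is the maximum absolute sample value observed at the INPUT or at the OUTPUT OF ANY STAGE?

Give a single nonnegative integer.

Answer: 8

Derivation:
Input: [-2, -2, 3, -5, 0, 7] (max |s|=7)
Stage 1 (DELAY): [0, -2, -2, 3, -5, 0] = [0, -2, -2, 3, -5, 0] -> [0, -2, -2, 3, -5, 0] (max |s|=5)
Stage 2 (CLIP -6 3): clip(0,-6,3)=0, clip(-2,-6,3)=-2, clip(-2,-6,3)=-2, clip(3,-6,3)=3, clip(-5,-6,3)=-5, clip(0,-6,3)=0 -> [0, -2, -2, 3, -5, 0] (max |s|=5)
Stage 3 (OFFSET 3): 0+3=3, -2+3=1, -2+3=1, 3+3=6, -5+3=-2, 0+3=3 -> [3, 1, 1, 6, -2, 3] (max |s|=6)
Stage 4 (DIFF): s[0]=3, 1-3=-2, 1-1=0, 6-1=5, -2-6=-8, 3--2=5 -> [3, -2, 0, 5, -8, 5] (max |s|=8)
Stage 5 (CLIP -10 3): clip(3,-10,3)=3, clip(-2,-10,3)=-2, clip(0,-10,3)=0, clip(5,-10,3)=3, clip(-8,-10,3)=-8, clip(5,-10,3)=3 -> [3, -2, 0, 3, -8, 3] (max |s|=8)
Stage 6 (AMPLIFY -1): 3*-1=-3, -2*-1=2, 0*-1=0, 3*-1=-3, -8*-1=8, 3*-1=-3 -> [-3, 2, 0, -3, 8, -3] (max |s|=8)
Overall max amplitude: 8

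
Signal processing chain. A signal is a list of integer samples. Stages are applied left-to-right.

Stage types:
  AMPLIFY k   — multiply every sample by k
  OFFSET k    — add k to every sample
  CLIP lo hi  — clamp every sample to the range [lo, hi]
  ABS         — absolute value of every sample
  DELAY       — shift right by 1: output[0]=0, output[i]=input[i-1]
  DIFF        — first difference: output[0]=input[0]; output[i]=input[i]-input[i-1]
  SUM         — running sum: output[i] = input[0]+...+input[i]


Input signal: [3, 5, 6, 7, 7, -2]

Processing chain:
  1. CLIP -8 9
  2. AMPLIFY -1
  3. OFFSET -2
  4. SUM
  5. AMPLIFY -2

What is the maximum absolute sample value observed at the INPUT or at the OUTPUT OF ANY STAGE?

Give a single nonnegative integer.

Answer: 76

Derivation:
Input: [3, 5, 6, 7, 7, -2] (max |s|=7)
Stage 1 (CLIP -8 9): clip(3,-8,9)=3, clip(5,-8,9)=5, clip(6,-8,9)=6, clip(7,-8,9)=7, clip(7,-8,9)=7, clip(-2,-8,9)=-2 -> [3, 5, 6, 7, 7, -2] (max |s|=7)
Stage 2 (AMPLIFY -1): 3*-1=-3, 5*-1=-5, 6*-1=-6, 7*-1=-7, 7*-1=-7, -2*-1=2 -> [-3, -5, -6, -7, -7, 2] (max |s|=7)
Stage 3 (OFFSET -2): -3+-2=-5, -5+-2=-7, -6+-2=-8, -7+-2=-9, -7+-2=-9, 2+-2=0 -> [-5, -7, -8, -9, -9, 0] (max |s|=9)
Stage 4 (SUM): sum[0..0]=-5, sum[0..1]=-12, sum[0..2]=-20, sum[0..3]=-29, sum[0..4]=-38, sum[0..5]=-38 -> [-5, -12, -20, -29, -38, -38] (max |s|=38)
Stage 5 (AMPLIFY -2): -5*-2=10, -12*-2=24, -20*-2=40, -29*-2=58, -38*-2=76, -38*-2=76 -> [10, 24, 40, 58, 76, 76] (max |s|=76)
Overall max amplitude: 76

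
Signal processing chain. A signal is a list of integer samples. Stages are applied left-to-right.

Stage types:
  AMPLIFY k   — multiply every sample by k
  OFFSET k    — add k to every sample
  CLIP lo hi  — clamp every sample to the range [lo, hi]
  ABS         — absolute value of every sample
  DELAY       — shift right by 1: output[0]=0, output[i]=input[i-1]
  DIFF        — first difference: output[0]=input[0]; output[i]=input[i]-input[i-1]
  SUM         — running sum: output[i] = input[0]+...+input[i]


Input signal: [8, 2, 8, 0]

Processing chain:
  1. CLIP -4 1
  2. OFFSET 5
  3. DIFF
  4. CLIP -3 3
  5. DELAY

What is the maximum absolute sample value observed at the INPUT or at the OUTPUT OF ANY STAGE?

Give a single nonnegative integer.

Input: [8, 2, 8, 0] (max |s|=8)
Stage 1 (CLIP -4 1): clip(8,-4,1)=1, clip(2,-4,1)=1, clip(8,-4,1)=1, clip(0,-4,1)=0 -> [1, 1, 1, 0] (max |s|=1)
Stage 2 (OFFSET 5): 1+5=6, 1+5=6, 1+5=6, 0+5=5 -> [6, 6, 6, 5] (max |s|=6)
Stage 3 (DIFF): s[0]=6, 6-6=0, 6-6=0, 5-6=-1 -> [6, 0, 0, -1] (max |s|=6)
Stage 4 (CLIP -3 3): clip(6,-3,3)=3, clip(0,-3,3)=0, clip(0,-3,3)=0, clip(-1,-3,3)=-1 -> [3, 0, 0, -1] (max |s|=3)
Stage 5 (DELAY): [0, 3, 0, 0] = [0, 3, 0, 0] -> [0, 3, 0, 0] (max |s|=3)
Overall max amplitude: 8

Answer: 8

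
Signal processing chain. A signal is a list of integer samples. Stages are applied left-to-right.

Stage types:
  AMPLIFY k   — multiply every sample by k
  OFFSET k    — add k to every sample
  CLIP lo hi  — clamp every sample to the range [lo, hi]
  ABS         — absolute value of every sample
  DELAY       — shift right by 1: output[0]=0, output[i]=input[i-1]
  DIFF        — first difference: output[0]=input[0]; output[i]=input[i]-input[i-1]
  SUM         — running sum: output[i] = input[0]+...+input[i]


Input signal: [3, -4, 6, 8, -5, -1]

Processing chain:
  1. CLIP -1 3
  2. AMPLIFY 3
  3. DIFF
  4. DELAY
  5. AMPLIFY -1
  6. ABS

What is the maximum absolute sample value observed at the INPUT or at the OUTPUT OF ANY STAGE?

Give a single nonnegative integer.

Input: [3, -4, 6, 8, -5, -1] (max |s|=8)
Stage 1 (CLIP -1 3): clip(3,-1,3)=3, clip(-4,-1,3)=-1, clip(6,-1,3)=3, clip(8,-1,3)=3, clip(-5,-1,3)=-1, clip(-1,-1,3)=-1 -> [3, -1, 3, 3, -1, -1] (max |s|=3)
Stage 2 (AMPLIFY 3): 3*3=9, -1*3=-3, 3*3=9, 3*3=9, -1*3=-3, -1*3=-3 -> [9, -3, 9, 9, -3, -3] (max |s|=9)
Stage 3 (DIFF): s[0]=9, -3-9=-12, 9--3=12, 9-9=0, -3-9=-12, -3--3=0 -> [9, -12, 12, 0, -12, 0] (max |s|=12)
Stage 4 (DELAY): [0, 9, -12, 12, 0, -12] = [0, 9, -12, 12, 0, -12] -> [0, 9, -12, 12, 0, -12] (max |s|=12)
Stage 5 (AMPLIFY -1): 0*-1=0, 9*-1=-9, -12*-1=12, 12*-1=-12, 0*-1=0, -12*-1=12 -> [0, -9, 12, -12, 0, 12] (max |s|=12)
Stage 6 (ABS): |0|=0, |-9|=9, |12|=12, |-12|=12, |0|=0, |12|=12 -> [0, 9, 12, 12, 0, 12] (max |s|=12)
Overall max amplitude: 12

Answer: 12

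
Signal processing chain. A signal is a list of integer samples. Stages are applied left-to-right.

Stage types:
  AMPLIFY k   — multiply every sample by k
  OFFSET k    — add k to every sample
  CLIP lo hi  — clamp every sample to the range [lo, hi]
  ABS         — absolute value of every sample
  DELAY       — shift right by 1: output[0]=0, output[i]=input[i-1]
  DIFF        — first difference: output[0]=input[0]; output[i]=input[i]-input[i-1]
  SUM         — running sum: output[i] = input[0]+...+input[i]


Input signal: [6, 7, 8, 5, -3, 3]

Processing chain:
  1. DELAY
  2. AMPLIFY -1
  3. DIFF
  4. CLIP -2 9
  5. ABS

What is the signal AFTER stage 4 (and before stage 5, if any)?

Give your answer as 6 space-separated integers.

Input: [6, 7, 8, 5, -3, 3]
Stage 1 (DELAY): [0, 6, 7, 8, 5, -3] = [0, 6, 7, 8, 5, -3] -> [0, 6, 7, 8, 5, -3]
Stage 2 (AMPLIFY -1): 0*-1=0, 6*-1=-6, 7*-1=-7, 8*-1=-8, 5*-1=-5, -3*-1=3 -> [0, -6, -7, -8, -5, 3]
Stage 3 (DIFF): s[0]=0, -6-0=-6, -7--6=-1, -8--7=-1, -5--8=3, 3--5=8 -> [0, -6, -1, -1, 3, 8]
Stage 4 (CLIP -2 9): clip(0,-2,9)=0, clip(-6,-2,9)=-2, clip(-1,-2,9)=-1, clip(-1,-2,9)=-1, clip(3,-2,9)=3, clip(8,-2,9)=8 -> [0, -2, -1, -1, 3, 8]

Answer: 0 -2 -1 -1 3 8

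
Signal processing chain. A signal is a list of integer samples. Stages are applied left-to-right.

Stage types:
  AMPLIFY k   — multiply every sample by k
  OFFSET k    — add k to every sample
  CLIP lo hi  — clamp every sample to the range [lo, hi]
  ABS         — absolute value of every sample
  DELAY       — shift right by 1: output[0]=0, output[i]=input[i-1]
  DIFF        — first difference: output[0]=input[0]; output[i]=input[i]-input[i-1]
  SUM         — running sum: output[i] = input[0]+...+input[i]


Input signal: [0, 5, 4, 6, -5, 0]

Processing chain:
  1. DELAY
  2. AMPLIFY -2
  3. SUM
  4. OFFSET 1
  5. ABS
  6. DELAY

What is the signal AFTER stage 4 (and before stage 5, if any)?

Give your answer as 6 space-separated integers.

Input: [0, 5, 4, 6, -5, 0]
Stage 1 (DELAY): [0, 0, 5, 4, 6, -5] = [0, 0, 5, 4, 6, -5] -> [0, 0, 5, 4, 6, -5]
Stage 2 (AMPLIFY -2): 0*-2=0, 0*-2=0, 5*-2=-10, 4*-2=-8, 6*-2=-12, -5*-2=10 -> [0, 0, -10, -8, -12, 10]
Stage 3 (SUM): sum[0..0]=0, sum[0..1]=0, sum[0..2]=-10, sum[0..3]=-18, sum[0..4]=-30, sum[0..5]=-20 -> [0, 0, -10, -18, -30, -20]
Stage 4 (OFFSET 1): 0+1=1, 0+1=1, -10+1=-9, -18+1=-17, -30+1=-29, -20+1=-19 -> [1, 1, -9, -17, -29, -19]

Answer: 1 1 -9 -17 -29 -19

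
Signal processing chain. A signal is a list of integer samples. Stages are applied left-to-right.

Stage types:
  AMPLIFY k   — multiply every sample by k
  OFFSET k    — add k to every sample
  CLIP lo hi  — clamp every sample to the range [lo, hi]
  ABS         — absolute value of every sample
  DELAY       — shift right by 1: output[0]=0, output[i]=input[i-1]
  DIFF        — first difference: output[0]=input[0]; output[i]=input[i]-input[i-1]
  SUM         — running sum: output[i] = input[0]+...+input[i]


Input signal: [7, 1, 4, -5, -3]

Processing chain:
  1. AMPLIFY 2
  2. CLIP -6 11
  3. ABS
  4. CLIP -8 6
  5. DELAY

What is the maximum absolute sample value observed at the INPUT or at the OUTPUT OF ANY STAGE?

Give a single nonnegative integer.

Input: [7, 1, 4, -5, -3] (max |s|=7)
Stage 1 (AMPLIFY 2): 7*2=14, 1*2=2, 4*2=8, -5*2=-10, -3*2=-6 -> [14, 2, 8, -10, -6] (max |s|=14)
Stage 2 (CLIP -6 11): clip(14,-6,11)=11, clip(2,-6,11)=2, clip(8,-6,11)=8, clip(-10,-6,11)=-6, clip(-6,-6,11)=-6 -> [11, 2, 8, -6, -6] (max |s|=11)
Stage 3 (ABS): |11|=11, |2|=2, |8|=8, |-6|=6, |-6|=6 -> [11, 2, 8, 6, 6] (max |s|=11)
Stage 4 (CLIP -8 6): clip(11,-8,6)=6, clip(2,-8,6)=2, clip(8,-8,6)=6, clip(6,-8,6)=6, clip(6,-8,6)=6 -> [6, 2, 6, 6, 6] (max |s|=6)
Stage 5 (DELAY): [0, 6, 2, 6, 6] = [0, 6, 2, 6, 6] -> [0, 6, 2, 6, 6] (max |s|=6)
Overall max amplitude: 14

Answer: 14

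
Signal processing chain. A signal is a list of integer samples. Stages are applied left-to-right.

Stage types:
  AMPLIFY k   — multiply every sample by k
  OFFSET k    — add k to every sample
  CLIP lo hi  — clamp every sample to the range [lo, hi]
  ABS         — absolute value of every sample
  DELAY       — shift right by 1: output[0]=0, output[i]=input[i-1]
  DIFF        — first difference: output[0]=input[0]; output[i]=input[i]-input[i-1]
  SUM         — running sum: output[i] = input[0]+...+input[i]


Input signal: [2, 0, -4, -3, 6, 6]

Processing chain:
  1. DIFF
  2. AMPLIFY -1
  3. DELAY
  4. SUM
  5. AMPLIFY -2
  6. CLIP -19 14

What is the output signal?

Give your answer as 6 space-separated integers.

Input: [2, 0, -4, -3, 6, 6]
Stage 1 (DIFF): s[0]=2, 0-2=-2, -4-0=-4, -3--4=1, 6--3=9, 6-6=0 -> [2, -2, -4, 1, 9, 0]
Stage 2 (AMPLIFY -1): 2*-1=-2, -2*-1=2, -4*-1=4, 1*-1=-1, 9*-1=-9, 0*-1=0 -> [-2, 2, 4, -1, -9, 0]
Stage 3 (DELAY): [0, -2, 2, 4, -1, -9] = [0, -2, 2, 4, -1, -9] -> [0, -2, 2, 4, -1, -9]
Stage 4 (SUM): sum[0..0]=0, sum[0..1]=-2, sum[0..2]=0, sum[0..3]=4, sum[0..4]=3, sum[0..5]=-6 -> [0, -2, 0, 4, 3, -6]
Stage 5 (AMPLIFY -2): 0*-2=0, -2*-2=4, 0*-2=0, 4*-2=-8, 3*-2=-6, -6*-2=12 -> [0, 4, 0, -8, -6, 12]
Stage 6 (CLIP -19 14): clip(0,-19,14)=0, clip(4,-19,14)=4, clip(0,-19,14)=0, clip(-8,-19,14)=-8, clip(-6,-19,14)=-6, clip(12,-19,14)=12 -> [0, 4, 0, -8, -6, 12]

Answer: 0 4 0 -8 -6 12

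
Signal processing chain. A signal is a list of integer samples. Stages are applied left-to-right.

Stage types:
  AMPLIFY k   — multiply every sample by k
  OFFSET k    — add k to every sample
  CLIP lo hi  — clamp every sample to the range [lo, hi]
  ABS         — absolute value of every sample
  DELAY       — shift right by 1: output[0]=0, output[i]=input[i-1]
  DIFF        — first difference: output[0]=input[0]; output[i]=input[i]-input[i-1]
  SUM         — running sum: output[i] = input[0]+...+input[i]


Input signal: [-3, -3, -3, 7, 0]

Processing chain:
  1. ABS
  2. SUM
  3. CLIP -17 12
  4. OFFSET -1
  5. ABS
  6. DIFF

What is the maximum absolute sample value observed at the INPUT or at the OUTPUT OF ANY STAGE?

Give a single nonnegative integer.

Input: [-3, -3, -3, 7, 0] (max |s|=7)
Stage 1 (ABS): |-3|=3, |-3|=3, |-3|=3, |7|=7, |0|=0 -> [3, 3, 3, 7, 0] (max |s|=7)
Stage 2 (SUM): sum[0..0]=3, sum[0..1]=6, sum[0..2]=9, sum[0..3]=16, sum[0..4]=16 -> [3, 6, 9, 16, 16] (max |s|=16)
Stage 3 (CLIP -17 12): clip(3,-17,12)=3, clip(6,-17,12)=6, clip(9,-17,12)=9, clip(16,-17,12)=12, clip(16,-17,12)=12 -> [3, 6, 9, 12, 12] (max |s|=12)
Stage 4 (OFFSET -1): 3+-1=2, 6+-1=5, 9+-1=8, 12+-1=11, 12+-1=11 -> [2, 5, 8, 11, 11] (max |s|=11)
Stage 5 (ABS): |2|=2, |5|=5, |8|=8, |11|=11, |11|=11 -> [2, 5, 8, 11, 11] (max |s|=11)
Stage 6 (DIFF): s[0]=2, 5-2=3, 8-5=3, 11-8=3, 11-11=0 -> [2, 3, 3, 3, 0] (max |s|=3)
Overall max amplitude: 16

Answer: 16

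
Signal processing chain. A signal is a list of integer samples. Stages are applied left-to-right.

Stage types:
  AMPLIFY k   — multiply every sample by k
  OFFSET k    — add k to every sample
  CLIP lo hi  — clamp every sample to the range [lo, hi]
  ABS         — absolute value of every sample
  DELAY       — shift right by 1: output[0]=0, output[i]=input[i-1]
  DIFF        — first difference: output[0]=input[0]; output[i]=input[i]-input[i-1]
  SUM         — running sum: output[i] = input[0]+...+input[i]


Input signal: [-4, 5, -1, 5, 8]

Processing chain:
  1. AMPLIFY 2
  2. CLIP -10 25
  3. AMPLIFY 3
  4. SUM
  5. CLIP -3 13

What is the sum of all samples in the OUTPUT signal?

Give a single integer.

Input: [-4, 5, -1, 5, 8]
Stage 1 (AMPLIFY 2): -4*2=-8, 5*2=10, -1*2=-2, 5*2=10, 8*2=16 -> [-8, 10, -2, 10, 16]
Stage 2 (CLIP -10 25): clip(-8,-10,25)=-8, clip(10,-10,25)=10, clip(-2,-10,25)=-2, clip(10,-10,25)=10, clip(16,-10,25)=16 -> [-8, 10, -2, 10, 16]
Stage 3 (AMPLIFY 3): -8*3=-24, 10*3=30, -2*3=-6, 10*3=30, 16*3=48 -> [-24, 30, -6, 30, 48]
Stage 4 (SUM): sum[0..0]=-24, sum[0..1]=6, sum[0..2]=0, sum[0..3]=30, sum[0..4]=78 -> [-24, 6, 0, 30, 78]
Stage 5 (CLIP -3 13): clip(-24,-3,13)=-3, clip(6,-3,13)=6, clip(0,-3,13)=0, clip(30,-3,13)=13, clip(78,-3,13)=13 -> [-3, 6, 0, 13, 13]
Output sum: 29

Answer: 29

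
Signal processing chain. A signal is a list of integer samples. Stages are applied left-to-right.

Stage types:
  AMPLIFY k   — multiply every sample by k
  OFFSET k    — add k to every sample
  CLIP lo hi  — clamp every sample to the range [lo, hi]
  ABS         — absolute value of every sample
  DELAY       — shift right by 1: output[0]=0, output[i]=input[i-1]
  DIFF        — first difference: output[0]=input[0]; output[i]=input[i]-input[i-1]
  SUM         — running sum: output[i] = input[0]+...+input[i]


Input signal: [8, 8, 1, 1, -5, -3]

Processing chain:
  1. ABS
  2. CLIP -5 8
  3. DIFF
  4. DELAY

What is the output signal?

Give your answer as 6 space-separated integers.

Input: [8, 8, 1, 1, -5, -3]
Stage 1 (ABS): |8|=8, |8|=8, |1|=1, |1|=1, |-5|=5, |-3|=3 -> [8, 8, 1, 1, 5, 3]
Stage 2 (CLIP -5 8): clip(8,-5,8)=8, clip(8,-5,8)=8, clip(1,-5,8)=1, clip(1,-5,8)=1, clip(5,-5,8)=5, clip(3,-5,8)=3 -> [8, 8, 1, 1, 5, 3]
Stage 3 (DIFF): s[0]=8, 8-8=0, 1-8=-7, 1-1=0, 5-1=4, 3-5=-2 -> [8, 0, -7, 0, 4, -2]
Stage 4 (DELAY): [0, 8, 0, -7, 0, 4] = [0, 8, 0, -7, 0, 4] -> [0, 8, 0, -7, 0, 4]

Answer: 0 8 0 -7 0 4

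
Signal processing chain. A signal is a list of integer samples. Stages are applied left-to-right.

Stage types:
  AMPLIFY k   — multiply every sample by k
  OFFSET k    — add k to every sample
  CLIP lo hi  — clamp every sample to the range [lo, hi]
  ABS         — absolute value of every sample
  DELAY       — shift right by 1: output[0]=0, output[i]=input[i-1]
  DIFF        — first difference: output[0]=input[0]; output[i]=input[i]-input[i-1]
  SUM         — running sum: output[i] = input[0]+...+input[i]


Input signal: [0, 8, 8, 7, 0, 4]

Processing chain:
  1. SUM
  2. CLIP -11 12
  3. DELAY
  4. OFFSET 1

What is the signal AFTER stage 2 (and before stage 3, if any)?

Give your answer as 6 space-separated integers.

Input: [0, 8, 8, 7, 0, 4]
Stage 1 (SUM): sum[0..0]=0, sum[0..1]=8, sum[0..2]=16, sum[0..3]=23, sum[0..4]=23, sum[0..5]=27 -> [0, 8, 16, 23, 23, 27]
Stage 2 (CLIP -11 12): clip(0,-11,12)=0, clip(8,-11,12)=8, clip(16,-11,12)=12, clip(23,-11,12)=12, clip(23,-11,12)=12, clip(27,-11,12)=12 -> [0, 8, 12, 12, 12, 12]

Answer: 0 8 12 12 12 12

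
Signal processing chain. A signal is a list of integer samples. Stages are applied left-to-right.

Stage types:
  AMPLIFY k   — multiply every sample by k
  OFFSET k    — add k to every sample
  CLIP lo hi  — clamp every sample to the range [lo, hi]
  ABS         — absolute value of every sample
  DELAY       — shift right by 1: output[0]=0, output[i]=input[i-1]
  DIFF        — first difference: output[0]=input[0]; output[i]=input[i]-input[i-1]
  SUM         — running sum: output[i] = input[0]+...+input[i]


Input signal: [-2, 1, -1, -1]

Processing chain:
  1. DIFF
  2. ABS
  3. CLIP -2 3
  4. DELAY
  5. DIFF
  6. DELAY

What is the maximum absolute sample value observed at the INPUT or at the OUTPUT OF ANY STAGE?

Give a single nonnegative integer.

Answer: 3

Derivation:
Input: [-2, 1, -1, -1] (max |s|=2)
Stage 1 (DIFF): s[0]=-2, 1--2=3, -1-1=-2, -1--1=0 -> [-2, 3, -2, 0] (max |s|=3)
Stage 2 (ABS): |-2|=2, |3|=3, |-2|=2, |0|=0 -> [2, 3, 2, 0] (max |s|=3)
Stage 3 (CLIP -2 3): clip(2,-2,3)=2, clip(3,-2,3)=3, clip(2,-2,3)=2, clip(0,-2,3)=0 -> [2, 3, 2, 0] (max |s|=3)
Stage 4 (DELAY): [0, 2, 3, 2] = [0, 2, 3, 2] -> [0, 2, 3, 2] (max |s|=3)
Stage 5 (DIFF): s[0]=0, 2-0=2, 3-2=1, 2-3=-1 -> [0, 2, 1, -1] (max |s|=2)
Stage 6 (DELAY): [0, 0, 2, 1] = [0, 0, 2, 1] -> [0, 0, 2, 1] (max |s|=2)
Overall max amplitude: 3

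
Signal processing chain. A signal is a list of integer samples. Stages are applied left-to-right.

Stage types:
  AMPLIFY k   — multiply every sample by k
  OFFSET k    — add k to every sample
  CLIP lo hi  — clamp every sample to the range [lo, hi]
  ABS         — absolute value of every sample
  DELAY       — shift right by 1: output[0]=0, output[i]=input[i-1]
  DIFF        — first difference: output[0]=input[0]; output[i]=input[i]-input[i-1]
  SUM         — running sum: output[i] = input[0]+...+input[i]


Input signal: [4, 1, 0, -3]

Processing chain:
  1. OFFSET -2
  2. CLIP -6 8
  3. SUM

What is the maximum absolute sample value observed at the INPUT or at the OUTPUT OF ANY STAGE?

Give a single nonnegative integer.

Input: [4, 1, 0, -3] (max |s|=4)
Stage 1 (OFFSET -2): 4+-2=2, 1+-2=-1, 0+-2=-2, -3+-2=-5 -> [2, -1, -2, -5] (max |s|=5)
Stage 2 (CLIP -6 8): clip(2,-6,8)=2, clip(-1,-6,8)=-1, clip(-2,-6,8)=-2, clip(-5,-6,8)=-5 -> [2, -1, -2, -5] (max |s|=5)
Stage 3 (SUM): sum[0..0]=2, sum[0..1]=1, sum[0..2]=-1, sum[0..3]=-6 -> [2, 1, -1, -6] (max |s|=6)
Overall max amplitude: 6

Answer: 6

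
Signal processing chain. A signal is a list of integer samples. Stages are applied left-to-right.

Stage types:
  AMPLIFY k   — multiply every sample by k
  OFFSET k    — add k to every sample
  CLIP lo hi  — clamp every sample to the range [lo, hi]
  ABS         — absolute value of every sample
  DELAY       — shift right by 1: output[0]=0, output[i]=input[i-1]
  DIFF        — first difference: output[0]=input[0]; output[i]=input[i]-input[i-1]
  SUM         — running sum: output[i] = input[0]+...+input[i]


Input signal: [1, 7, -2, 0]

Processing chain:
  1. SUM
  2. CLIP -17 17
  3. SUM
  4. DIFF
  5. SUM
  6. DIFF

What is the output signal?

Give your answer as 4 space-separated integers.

Answer: 1 8 6 6

Derivation:
Input: [1, 7, -2, 0]
Stage 1 (SUM): sum[0..0]=1, sum[0..1]=8, sum[0..2]=6, sum[0..3]=6 -> [1, 8, 6, 6]
Stage 2 (CLIP -17 17): clip(1,-17,17)=1, clip(8,-17,17)=8, clip(6,-17,17)=6, clip(6,-17,17)=6 -> [1, 8, 6, 6]
Stage 3 (SUM): sum[0..0]=1, sum[0..1]=9, sum[0..2]=15, sum[0..3]=21 -> [1, 9, 15, 21]
Stage 4 (DIFF): s[0]=1, 9-1=8, 15-9=6, 21-15=6 -> [1, 8, 6, 6]
Stage 5 (SUM): sum[0..0]=1, sum[0..1]=9, sum[0..2]=15, sum[0..3]=21 -> [1, 9, 15, 21]
Stage 6 (DIFF): s[0]=1, 9-1=8, 15-9=6, 21-15=6 -> [1, 8, 6, 6]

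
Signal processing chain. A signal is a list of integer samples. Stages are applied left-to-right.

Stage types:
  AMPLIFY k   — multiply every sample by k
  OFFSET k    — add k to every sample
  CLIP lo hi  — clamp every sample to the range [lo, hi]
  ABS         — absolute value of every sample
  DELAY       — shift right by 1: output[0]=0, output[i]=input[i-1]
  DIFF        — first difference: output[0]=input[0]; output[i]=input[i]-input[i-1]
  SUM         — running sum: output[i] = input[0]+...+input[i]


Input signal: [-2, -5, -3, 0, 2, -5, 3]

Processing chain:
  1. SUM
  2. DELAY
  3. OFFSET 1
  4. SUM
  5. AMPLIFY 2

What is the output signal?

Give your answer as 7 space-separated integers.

Answer: 2 0 -12 -30 -48 -62 -86

Derivation:
Input: [-2, -5, -3, 0, 2, -5, 3]
Stage 1 (SUM): sum[0..0]=-2, sum[0..1]=-7, sum[0..2]=-10, sum[0..3]=-10, sum[0..4]=-8, sum[0..5]=-13, sum[0..6]=-10 -> [-2, -7, -10, -10, -8, -13, -10]
Stage 2 (DELAY): [0, -2, -7, -10, -10, -8, -13] = [0, -2, -7, -10, -10, -8, -13] -> [0, -2, -7, -10, -10, -8, -13]
Stage 3 (OFFSET 1): 0+1=1, -2+1=-1, -7+1=-6, -10+1=-9, -10+1=-9, -8+1=-7, -13+1=-12 -> [1, -1, -6, -9, -9, -7, -12]
Stage 4 (SUM): sum[0..0]=1, sum[0..1]=0, sum[0..2]=-6, sum[0..3]=-15, sum[0..4]=-24, sum[0..5]=-31, sum[0..6]=-43 -> [1, 0, -6, -15, -24, -31, -43]
Stage 5 (AMPLIFY 2): 1*2=2, 0*2=0, -6*2=-12, -15*2=-30, -24*2=-48, -31*2=-62, -43*2=-86 -> [2, 0, -12, -30, -48, -62, -86]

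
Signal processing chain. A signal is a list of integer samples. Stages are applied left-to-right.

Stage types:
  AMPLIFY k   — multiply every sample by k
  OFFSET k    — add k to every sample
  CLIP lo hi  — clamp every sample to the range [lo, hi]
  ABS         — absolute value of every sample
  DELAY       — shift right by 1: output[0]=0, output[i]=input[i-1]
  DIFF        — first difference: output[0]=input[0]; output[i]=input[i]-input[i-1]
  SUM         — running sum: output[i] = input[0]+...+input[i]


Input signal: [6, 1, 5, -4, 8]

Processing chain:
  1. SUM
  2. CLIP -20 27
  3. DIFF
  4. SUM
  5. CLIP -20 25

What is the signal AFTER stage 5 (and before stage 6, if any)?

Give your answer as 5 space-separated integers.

Input: [6, 1, 5, -4, 8]
Stage 1 (SUM): sum[0..0]=6, sum[0..1]=7, sum[0..2]=12, sum[0..3]=8, sum[0..4]=16 -> [6, 7, 12, 8, 16]
Stage 2 (CLIP -20 27): clip(6,-20,27)=6, clip(7,-20,27)=7, clip(12,-20,27)=12, clip(8,-20,27)=8, clip(16,-20,27)=16 -> [6, 7, 12, 8, 16]
Stage 3 (DIFF): s[0]=6, 7-6=1, 12-7=5, 8-12=-4, 16-8=8 -> [6, 1, 5, -4, 8]
Stage 4 (SUM): sum[0..0]=6, sum[0..1]=7, sum[0..2]=12, sum[0..3]=8, sum[0..4]=16 -> [6, 7, 12, 8, 16]
Stage 5 (CLIP -20 25): clip(6,-20,25)=6, clip(7,-20,25)=7, clip(12,-20,25)=12, clip(8,-20,25)=8, clip(16,-20,25)=16 -> [6, 7, 12, 8, 16]

Answer: 6 7 12 8 16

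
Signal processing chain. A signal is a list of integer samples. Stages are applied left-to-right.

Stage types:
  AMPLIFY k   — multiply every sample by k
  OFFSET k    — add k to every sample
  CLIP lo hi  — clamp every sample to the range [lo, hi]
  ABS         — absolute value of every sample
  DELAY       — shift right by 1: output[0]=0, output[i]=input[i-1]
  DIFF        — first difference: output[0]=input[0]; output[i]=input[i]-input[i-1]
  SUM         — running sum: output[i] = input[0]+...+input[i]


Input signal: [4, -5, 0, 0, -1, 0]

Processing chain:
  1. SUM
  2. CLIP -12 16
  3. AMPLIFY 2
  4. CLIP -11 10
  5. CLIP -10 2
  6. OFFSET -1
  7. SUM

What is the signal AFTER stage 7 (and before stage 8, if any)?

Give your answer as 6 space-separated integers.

Answer: 1 -2 -5 -8 -13 -18

Derivation:
Input: [4, -5, 0, 0, -1, 0]
Stage 1 (SUM): sum[0..0]=4, sum[0..1]=-1, sum[0..2]=-1, sum[0..3]=-1, sum[0..4]=-2, sum[0..5]=-2 -> [4, -1, -1, -1, -2, -2]
Stage 2 (CLIP -12 16): clip(4,-12,16)=4, clip(-1,-12,16)=-1, clip(-1,-12,16)=-1, clip(-1,-12,16)=-1, clip(-2,-12,16)=-2, clip(-2,-12,16)=-2 -> [4, -1, -1, -1, -2, -2]
Stage 3 (AMPLIFY 2): 4*2=8, -1*2=-2, -1*2=-2, -1*2=-2, -2*2=-4, -2*2=-4 -> [8, -2, -2, -2, -4, -4]
Stage 4 (CLIP -11 10): clip(8,-11,10)=8, clip(-2,-11,10)=-2, clip(-2,-11,10)=-2, clip(-2,-11,10)=-2, clip(-4,-11,10)=-4, clip(-4,-11,10)=-4 -> [8, -2, -2, -2, -4, -4]
Stage 5 (CLIP -10 2): clip(8,-10,2)=2, clip(-2,-10,2)=-2, clip(-2,-10,2)=-2, clip(-2,-10,2)=-2, clip(-4,-10,2)=-4, clip(-4,-10,2)=-4 -> [2, -2, -2, -2, -4, -4]
Stage 6 (OFFSET -1): 2+-1=1, -2+-1=-3, -2+-1=-3, -2+-1=-3, -4+-1=-5, -4+-1=-5 -> [1, -3, -3, -3, -5, -5]
Stage 7 (SUM): sum[0..0]=1, sum[0..1]=-2, sum[0..2]=-5, sum[0..3]=-8, sum[0..4]=-13, sum[0..5]=-18 -> [1, -2, -5, -8, -13, -18]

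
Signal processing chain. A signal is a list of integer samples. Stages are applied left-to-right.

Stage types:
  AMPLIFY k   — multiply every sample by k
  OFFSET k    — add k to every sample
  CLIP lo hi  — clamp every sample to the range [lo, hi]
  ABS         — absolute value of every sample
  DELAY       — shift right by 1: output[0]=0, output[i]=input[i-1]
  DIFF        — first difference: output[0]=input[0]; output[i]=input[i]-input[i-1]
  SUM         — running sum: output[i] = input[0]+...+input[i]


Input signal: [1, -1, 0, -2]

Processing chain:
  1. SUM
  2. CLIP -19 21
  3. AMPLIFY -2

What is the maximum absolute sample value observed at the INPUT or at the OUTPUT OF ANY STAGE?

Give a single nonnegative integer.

Answer: 4

Derivation:
Input: [1, -1, 0, -2] (max |s|=2)
Stage 1 (SUM): sum[0..0]=1, sum[0..1]=0, sum[0..2]=0, sum[0..3]=-2 -> [1, 0, 0, -2] (max |s|=2)
Stage 2 (CLIP -19 21): clip(1,-19,21)=1, clip(0,-19,21)=0, clip(0,-19,21)=0, clip(-2,-19,21)=-2 -> [1, 0, 0, -2] (max |s|=2)
Stage 3 (AMPLIFY -2): 1*-2=-2, 0*-2=0, 0*-2=0, -2*-2=4 -> [-2, 0, 0, 4] (max |s|=4)
Overall max amplitude: 4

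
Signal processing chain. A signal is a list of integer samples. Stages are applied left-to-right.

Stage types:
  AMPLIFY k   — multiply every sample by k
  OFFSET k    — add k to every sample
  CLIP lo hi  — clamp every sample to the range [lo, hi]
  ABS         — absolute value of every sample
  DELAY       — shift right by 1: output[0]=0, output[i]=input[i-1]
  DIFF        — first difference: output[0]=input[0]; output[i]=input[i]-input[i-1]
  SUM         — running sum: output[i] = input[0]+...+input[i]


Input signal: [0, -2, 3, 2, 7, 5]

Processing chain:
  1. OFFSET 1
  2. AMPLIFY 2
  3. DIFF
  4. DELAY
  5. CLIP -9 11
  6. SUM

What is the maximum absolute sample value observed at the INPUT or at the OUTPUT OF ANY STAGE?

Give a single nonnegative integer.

Input: [0, -2, 3, 2, 7, 5] (max |s|=7)
Stage 1 (OFFSET 1): 0+1=1, -2+1=-1, 3+1=4, 2+1=3, 7+1=8, 5+1=6 -> [1, -1, 4, 3, 8, 6] (max |s|=8)
Stage 2 (AMPLIFY 2): 1*2=2, -1*2=-2, 4*2=8, 3*2=6, 8*2=16, 6*2=12 -> [2, -2, 8, 6, 16, 12] (max |s|=16)
Stage 3 (DIFF): s[0]=2, -2-2=-4, 8--2=10, 6-8=-2, 16-6=10, 12-16=-4 -> [2, -4, 10, -2, 10, -4] (max |s|=10)
Stage 4 (DELAY): [0, 2, -4, 10, -2, 10] = [0, 2, -4, 10, -2, 10] -> [0, 2, -4, 10, -2, 10] (max |s|=10)
Stage 5 (CLIP -9 11): clip(0,-9,11)=0, clip(2,-9,11)=2, clip(-4,-9,11)=-4, clip(10,-9,11)=10, clip(-2,-9,11)=-2, clip(10,-9,11)=10 -> [0, 2, -4, 10, -2, 10] (max |s|=10)
Stage 6 (SUM): sum[0..0]=0, sum[0..1]=2, sum[0..2]=-2, sum[0..3]=8, sum[0..4]=6, sum[0..5]=16 -> [0, 2, -2, 8, 6, 16] (max |s|=16)
Overall max amplitude: 16

Answer: 16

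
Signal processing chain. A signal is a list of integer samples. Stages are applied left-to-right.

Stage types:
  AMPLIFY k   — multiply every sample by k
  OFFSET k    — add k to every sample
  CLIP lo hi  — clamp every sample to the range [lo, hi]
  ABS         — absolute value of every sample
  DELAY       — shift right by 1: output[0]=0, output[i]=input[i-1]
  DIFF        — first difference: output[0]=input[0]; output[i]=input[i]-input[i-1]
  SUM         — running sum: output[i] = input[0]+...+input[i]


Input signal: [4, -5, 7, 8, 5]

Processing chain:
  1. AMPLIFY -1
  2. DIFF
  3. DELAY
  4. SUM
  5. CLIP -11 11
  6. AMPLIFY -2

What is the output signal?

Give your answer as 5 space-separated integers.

Answer: 0 8 -10 14 16

Derivation:
Input: [4, -5, 7, 8, 5]
Stage 1 (AMPLIFY -1): 4*-1=-4, -5*-1=5, 7*-1=-7, 8*-1=-8, 5*-1=-5 -> [-4, 5, -7, -8, -5]
Stage 2 (DIFF): s[0]=-4, 5--4=9, -7-5=-12, -8--7=-1, -5--8=3 -> [-4, 9, -12, -1, 3]
Stage 3 (DELAY): [0, -4, 9, -12, -1] = [0, -4, 9, -12, -1] -> [0, -4, 9, -12, -1]
Stage 4 (SUM): sum[0..0]=0, sum[0..1]=-4, sum[0..2]=5, sum[0..3]=-7, sum[0..4]=-8 -> [0, -4, 5, -7, -8]
Stage 5 (CLIP -11 11): clip(0,-11,11)=0, clip(-4,-11,11)=-4, clip(5,-11,11)=5, clip(-7,-11,11)=-7, clip(-8,-11,11)=-8 -> [0, -4, 5, -7, -8]
Stage 6 (AMPLIFY -2): 0*-2=0, -4*-2=8, 5*-2=-10, -7*-2=14, -8*-2=16 -> [0, 8, -10, 14, 16]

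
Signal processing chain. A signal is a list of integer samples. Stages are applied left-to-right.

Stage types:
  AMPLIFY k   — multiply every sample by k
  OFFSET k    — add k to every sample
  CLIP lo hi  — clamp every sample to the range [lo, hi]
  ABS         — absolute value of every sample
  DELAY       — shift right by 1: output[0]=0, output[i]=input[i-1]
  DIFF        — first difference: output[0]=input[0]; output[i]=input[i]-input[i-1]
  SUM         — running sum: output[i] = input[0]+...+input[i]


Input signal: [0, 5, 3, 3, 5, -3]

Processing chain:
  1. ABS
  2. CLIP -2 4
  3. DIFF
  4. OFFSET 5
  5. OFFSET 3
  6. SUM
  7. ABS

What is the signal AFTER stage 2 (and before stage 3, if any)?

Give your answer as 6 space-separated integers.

Answer: 0 4 3 3 4 3

Derivation:
Input: [0, 5, 3, 3, 5, -3]
Stage 1 (ABS): |0|=0, |5|=5, |3|=3, |3|=3, |5|=5, |-3|=3 -> [0, 5, 3, 3, 5, 3]
Stage 2 (CLIP -2 4): clip(0,-2,4)=0, clip(5,-2,4)=4, clip(3,-2,4)=3, clip(3,-2,4)=3, clip(5,-2,4)=4, clip(3,-2,4)=3 -> [0, 4, 3, 3, 4, 3]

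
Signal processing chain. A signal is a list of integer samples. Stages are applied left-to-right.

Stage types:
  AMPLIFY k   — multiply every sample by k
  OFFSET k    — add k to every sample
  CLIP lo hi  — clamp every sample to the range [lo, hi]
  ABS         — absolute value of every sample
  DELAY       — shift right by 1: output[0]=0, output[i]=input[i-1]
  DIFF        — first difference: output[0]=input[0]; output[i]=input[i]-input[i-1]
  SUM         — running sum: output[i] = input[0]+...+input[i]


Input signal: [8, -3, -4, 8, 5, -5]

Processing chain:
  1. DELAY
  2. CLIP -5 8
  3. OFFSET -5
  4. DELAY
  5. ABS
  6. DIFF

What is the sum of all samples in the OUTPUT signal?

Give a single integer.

Answer: 3

Derivation:
Input: [8, -3, -4, 8, 5, -5]
Stage 1 (DELAY): [0, 8, -3, -4, 8, 5] = [0, 8, -3, -4, 8, 5] -> [0, 8, -3, -4, 8, 5]
Stage 2 (CLIP -5 8): clip(0,-5,8)=0, clip(8,-5,8)=8, clip(-3,-5,8)=-3, clip(-4,-5,8)=-4, clip(8,-5,8)=8, clip(5,-5,8)=5 -> [0, 8, -3, -4, 8, 5]
Stage 3 (OFFSET -5): 0+-5=-5, 8+-5=3, -3+-5=-8, -4+-5=-9, 8+-5=3, 5+-5=0 -> [-5, 3, -8, -9, 3, 0]
Stage 4 (DELAY): [0, -5, 3, -8, -9, 3] = [0, -5, 3, -8, -9, 3] -> [0, -5, 3, -8, -9, 3]
Stage 5 (ABS): |0|=0, |-5|=5, |3|=3, |-8|=8, |-9|=9, |3|=3 -> [0, 5, 3, 8, 9, 3]
Stage 6 (DIFF): s[0]=0, 5-0=5, 3-5=-2, 8-3=5, 9-8=1, 3-9=-6 -> [0, 5, -2, 5, 1, -6]
Output sum: 3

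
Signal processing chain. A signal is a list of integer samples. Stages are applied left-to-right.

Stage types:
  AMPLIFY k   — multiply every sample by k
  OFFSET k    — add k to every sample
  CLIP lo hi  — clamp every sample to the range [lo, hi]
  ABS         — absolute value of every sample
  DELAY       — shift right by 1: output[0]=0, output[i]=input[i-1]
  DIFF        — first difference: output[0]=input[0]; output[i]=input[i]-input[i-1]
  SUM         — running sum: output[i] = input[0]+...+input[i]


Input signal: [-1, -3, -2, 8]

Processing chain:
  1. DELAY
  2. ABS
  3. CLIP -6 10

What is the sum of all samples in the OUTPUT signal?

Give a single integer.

Input: [-1, -3, -2, 8]
Stage 1 (DELAY): [0, -1, -3, -2] = [0, -1, -3, -2] -> [0, -1, -3, -2]
Stage 2 (ABS): |0|=0, |-1|=1, |-3|=3, |-2|=2 -> [0, 1, 3, 2]
Stage 3 (CLIP -6 10): clip(0,-6,10)=0, clip(1,-6,10)=1, clip(3,-6,10)=3, clip(2,-6,10)=2 -> [0, 1, 3, 2]
Output sum: 6

Answer: 6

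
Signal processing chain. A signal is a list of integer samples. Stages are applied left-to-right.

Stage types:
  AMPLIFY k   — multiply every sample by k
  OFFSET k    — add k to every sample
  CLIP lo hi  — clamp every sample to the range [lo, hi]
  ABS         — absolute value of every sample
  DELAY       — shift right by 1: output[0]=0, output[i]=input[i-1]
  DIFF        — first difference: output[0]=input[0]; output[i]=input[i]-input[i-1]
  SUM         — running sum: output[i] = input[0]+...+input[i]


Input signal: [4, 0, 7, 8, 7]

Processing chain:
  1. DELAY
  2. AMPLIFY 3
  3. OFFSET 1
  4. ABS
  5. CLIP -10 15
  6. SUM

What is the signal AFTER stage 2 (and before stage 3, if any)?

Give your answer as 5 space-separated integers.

Input: [4, 0, 7, 8, 7]
Stage 1 (DELAY): [0, 4, 0, 7, 8] = [0, 4, 0, 7, 8] -> [0, 4, 0, 7, 8]
Stage 2 (AMPLIFY 3): 0*3=0, 4*3=12, 0*3=0, 7*3=21, 8*3=24 -> [0, 12, 0, 21, 24]

Answer: 0 12 0 21 24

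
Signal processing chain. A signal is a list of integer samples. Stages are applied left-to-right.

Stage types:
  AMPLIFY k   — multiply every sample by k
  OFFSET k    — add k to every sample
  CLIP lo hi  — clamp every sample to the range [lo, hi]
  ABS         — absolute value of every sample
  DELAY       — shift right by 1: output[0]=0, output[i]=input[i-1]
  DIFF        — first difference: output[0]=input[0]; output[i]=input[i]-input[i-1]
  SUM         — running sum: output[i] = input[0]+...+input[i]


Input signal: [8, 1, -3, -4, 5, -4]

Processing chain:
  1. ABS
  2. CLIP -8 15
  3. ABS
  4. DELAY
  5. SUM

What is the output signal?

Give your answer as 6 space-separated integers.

Answer: 0 8 9 12 16 21

Derivation:
Input: [8, 1, -3, -4, 5, -4]
Stage 1 (ABS): |8|=8, |1|=1, |-3|=3, |-4|=4, |5|=5, |-4|=4 -> [8, 1, 3, 4, 5, 4]
Stage 2 (CLIP -8 15): clip(8,-8,15)=8, clip(1,-8,15)=1, clip(3,-8,15)=3, clip(4,-8,15)=4, clip(5,-8,15)=5, clip(4,-8,15)=4 -> [8, 1, 3, 4, 5, 4]
Stage 3 (ABS): |8|=8, |1|=1, |3|=3, |4|=4, |5|=5, |4|=4 -> [8, 1, 3, 4, 5, 4]
Stage 4 (DELAY): [0, 8, 1, 3, 4, 5] = [0, 8, 1, 3, 4, 5] -> [0, 8, 1, 3, 4, 5]
Stage 5 (SUM): sum[0..0]=0, sum[0..1]=8, sum[0..2]=9, sum[0..3]=12, sum[0..4]=16, sum[0..5]=21 -> [0, 8, 9, 12, 16, 21]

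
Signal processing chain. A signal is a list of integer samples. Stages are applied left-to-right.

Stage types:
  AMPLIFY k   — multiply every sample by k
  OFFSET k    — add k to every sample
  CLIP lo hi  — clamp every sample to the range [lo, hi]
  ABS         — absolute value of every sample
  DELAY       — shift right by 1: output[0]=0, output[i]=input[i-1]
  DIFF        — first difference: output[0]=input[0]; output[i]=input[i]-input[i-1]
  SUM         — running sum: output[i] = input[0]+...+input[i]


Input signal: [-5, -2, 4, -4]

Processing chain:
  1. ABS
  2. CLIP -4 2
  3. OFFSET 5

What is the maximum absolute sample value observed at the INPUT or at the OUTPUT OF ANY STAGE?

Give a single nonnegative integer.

Answer: 7

Derivation:
Input: [-5, -2, 4, -4] (max |s|=5)
Stage 1 (ABS): |-5|=5, |-2|=2, |4|=4, |-4|=4 -> [5, 2, 4, 4] (max |s|=5)
Stage 2 (CLIP -4 2): clip(5,-4,2)=2, clip(2,-4,2)=2, clip(4,-4,2)=2, clip(4,-4,2)=2 -> [2, 2, 2, 2] (max |s|=2)
Stage 3 (OFFSET 5): 2+5=7, 2+5=7, 2+5=7, 2+5=7 -> [7, 7, 7, 7] (max |s|=7)
Overall max amplitude: 7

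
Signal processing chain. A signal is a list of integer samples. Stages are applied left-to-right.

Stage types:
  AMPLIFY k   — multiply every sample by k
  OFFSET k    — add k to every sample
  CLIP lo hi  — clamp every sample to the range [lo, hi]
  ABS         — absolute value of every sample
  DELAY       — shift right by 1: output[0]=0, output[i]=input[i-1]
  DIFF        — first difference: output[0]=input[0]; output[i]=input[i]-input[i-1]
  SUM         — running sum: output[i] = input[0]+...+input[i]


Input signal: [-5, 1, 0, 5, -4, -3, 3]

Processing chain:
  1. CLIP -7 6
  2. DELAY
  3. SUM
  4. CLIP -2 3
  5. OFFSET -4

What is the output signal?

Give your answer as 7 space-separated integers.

Answer: -4 -6 -6 -6 -3 -6 -6

Derivation:
Input: [-5, 1, 0, 5, -4, -3, 3]
Stage 1 (CLIP -7 6): clip(-5,-7,6)=-5, clip(1,-7,6)=1, clip(0,-7,6)=0, clip(5,-7,6)=5, clip(-4,-7,6)=-4, clip(-3,-7,6)=-3, clip(3,-7,6)=3 -> [-5, 1, 0, 5, -4, -3, 3]
Stage 2 (DELAY): [0, -5, 1, 0, 5, -4, -3] = [0, -5, 1, 0, 5, -4, -3] -> [0, -5, 1, 0, 5, -4, -3]
Stage 3 (SUM): sum[0..0]=0, sum[0..1]=-5, sum[0..2]=-4, sum[0..3]=-4, sum[0..4]=1, sum[0..5]=-3, sum[0..6]=-6 -> [0, -5, -4, -4, 1, -3, -6]
Stage 4 (CLIP -2 3): clip(0,-2,3)=0, clip(-5,-2,3)=-2, clip(-4,-2,3)=-2, clip(-4,-2,3)=-2, clip(1,-2,3)=1, clip(-3,-2,3)=-2, clip(-6,-2,3)=-2 -> [0, -2, -2, -2, 1, -2, -2]
Stage 5 (OFFSET -4): 0+-4=-4, -2+-4=-6, -2+-4=-6, -2+-4=-6, 1+-4=-3, -2+-4=-6, -2+-4=-6 -> [-4, -6, -6, -6, -3, -6, -6]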